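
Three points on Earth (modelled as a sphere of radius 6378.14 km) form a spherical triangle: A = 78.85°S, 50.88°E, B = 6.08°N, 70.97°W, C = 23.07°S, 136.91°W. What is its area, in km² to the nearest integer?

Side lengths (central angles): a = 1.2329, b = 1.3611, c = 1.7777 rad; semiperimeter s = 2.1858.
By l'Huilier's theorem, tan(E/4) = √[tan(s/2) tan((s−a)/2) tan((s−b)/2) tan((s−c)/2)], giving spherical excess E = 1.1672 rad.
Area = E·R² = 1.1672 × (6378.14)² ≈ 47482293 km².

47482293 km²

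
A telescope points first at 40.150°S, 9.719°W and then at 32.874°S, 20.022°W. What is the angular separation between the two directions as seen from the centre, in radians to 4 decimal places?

In radians: φ₁ = -0.7007, φ₂ = -0.5738, Δλ = -10.303° = -0.1798 rad.
Haversine: a = sin²(Δφ/2) + cos φ₁ cos φ₂ sin²(Δλ/2) = 0.0040 + (0.7644)(0.8399)(0.0081) = 0.00920.
Central angle c = 2·arcsin(√a) = 0.19215 rad.
So the angular separation is 0.1921 rad.

0.1921 rad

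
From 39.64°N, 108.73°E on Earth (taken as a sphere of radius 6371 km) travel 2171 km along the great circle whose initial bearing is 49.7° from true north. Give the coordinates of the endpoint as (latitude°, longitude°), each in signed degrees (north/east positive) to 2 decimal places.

Angular distance δ = d/R = 2171/6371 = 0.34076 rad; initial bearing θ = 0.8674 rad.
sin φ₂ = sin φ₁ cos δ + cos φ₁ sin δ cos θ = (0.6380)(0.9425) + (0.7701)(0.3342)(0.6468) = 0.7677, so φ₂ = 50.15°.
Δλ = atan2(sin θ sin δ cos φ₁, cos δ − sin φ₁ sin φ₂) = atan2(0.1963, 0.4527) = 23.440°.
λ₂ = 108.730° + 23.440° = 132.17°.

50.15°, 132.17°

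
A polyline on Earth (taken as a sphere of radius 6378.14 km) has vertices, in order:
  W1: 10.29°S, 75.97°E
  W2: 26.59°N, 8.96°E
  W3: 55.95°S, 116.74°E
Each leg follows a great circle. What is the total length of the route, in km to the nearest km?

Leg W1→W2: central angle 1.3040 rad, distance 8316.8 km.
Leg W2→W3: central angle 2.1220 rad, distance 13534.7 km.
Total: 8316.8 + 13534.7 ≈ 21852 km.

21852 km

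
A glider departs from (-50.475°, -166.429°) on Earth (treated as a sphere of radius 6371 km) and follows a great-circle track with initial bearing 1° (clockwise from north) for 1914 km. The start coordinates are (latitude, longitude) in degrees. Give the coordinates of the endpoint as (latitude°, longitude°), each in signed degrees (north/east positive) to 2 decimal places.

Angular distance δ = d/R = 1914/6371 = 0.30042 rad; initial bearing θ = 0.0175 rad.
sin φ₂ = sin φ₁ cos δ + cos φ₁ sin δ cos θ = (-0.7713)(0.9552) + (0.6364)(0.2959)(0.9998) = -0.5485, so φ₂ = -33.26°.
Δλ = atan2(sin θ sin δ cos φ₁, cos δ − sin φ₁ sin φ₂) = atan2(0.0033, 0.5321) = 0.354°.
λ₂ = -166.429° + 0.354° = -166.08°.

-33.26°, -166.08°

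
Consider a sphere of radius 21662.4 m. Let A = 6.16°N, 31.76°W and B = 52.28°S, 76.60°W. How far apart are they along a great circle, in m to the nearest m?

26364 m

In radians: φ₁ = 0.1075, φ₂ = -0.9125, Δλ = -44.840° = -0.7826 rad.
Haversine: a = sin²(Δφ/2) + cos φ₁ cos φ₂ sin²(Δλ/2) = 0.2383 + (0.9942)(0.6118)(0.1455) = 0.32678.
Central angle c = 2·arcsin(√a) = 1.21703 rad.
Distance = R·c = 21662.4 × 1.2170 ≈ 26364 m.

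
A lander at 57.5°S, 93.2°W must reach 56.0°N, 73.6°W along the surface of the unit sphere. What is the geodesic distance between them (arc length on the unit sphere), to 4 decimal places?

2.0000

With latitudes φ₁ = -57.500°, φ₂ = 56.000° and longitude difference Δλ = 19.600°:
cos c = sin φ₁ sin φ₂ + cos φ₁ cos φ₂ cos Δλ = (-0.8434)(0.8290) + (0.5373)(0.5592)(0.9421) = -0.41616,
so c = arccos(-0.41616) = 2.00001 rad.
On the unit sphere the arc length equals the central angle: 2.0000.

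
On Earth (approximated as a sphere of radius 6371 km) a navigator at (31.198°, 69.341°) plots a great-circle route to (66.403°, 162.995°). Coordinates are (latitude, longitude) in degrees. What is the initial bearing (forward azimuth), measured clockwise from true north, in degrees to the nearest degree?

27°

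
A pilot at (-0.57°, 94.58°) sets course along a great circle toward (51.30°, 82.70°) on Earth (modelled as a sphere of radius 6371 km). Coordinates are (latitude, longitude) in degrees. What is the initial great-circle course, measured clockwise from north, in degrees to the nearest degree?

351°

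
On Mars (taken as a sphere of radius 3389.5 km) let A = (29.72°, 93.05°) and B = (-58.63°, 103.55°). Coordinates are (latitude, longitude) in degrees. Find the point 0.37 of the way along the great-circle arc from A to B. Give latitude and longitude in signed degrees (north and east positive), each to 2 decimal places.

-3.01°, 96.00°

Central angle δ = 1.5496 rad. Interpolating on the sphere with fraction f = 0.37:
P = [sin((1−f)δ)·A + sin(fδ)·B] / sin δ = 0.8286·A + 0.5426·B in Cartesian coordinates,
giving P = (-0.1045, 0.9931, -0.0525), i.e. latitude -3.01°, longitude 96.00°.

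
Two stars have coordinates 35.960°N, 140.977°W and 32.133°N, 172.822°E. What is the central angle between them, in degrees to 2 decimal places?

With latitudes φ₁ = 35.960°, φ₂ = 32.133° and longitude difference Δλ = -46.201°:
cos c = sin φ₁ sin φ₂ + cos φ₁ cos φ₂ cos Δλ = (0.5872)(0.5319) + (0.8094)(0.8468)(0.6921) = 0.78675,
so c = arccos(0.78675) = 0.66528 rad.
So the angular separation is 38.12°.

38.12°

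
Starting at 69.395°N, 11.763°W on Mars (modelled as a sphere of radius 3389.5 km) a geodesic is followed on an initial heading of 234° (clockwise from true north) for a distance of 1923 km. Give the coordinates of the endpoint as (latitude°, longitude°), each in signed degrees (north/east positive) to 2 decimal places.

Angular distance δ = d/R = 1923/3389.5 = 0.56734 rad; initial bearing θ = 4.0841 rad.
sin φ₂ = sin φ₁ cos δ + cos φ₁ sin δ cos θ = (0.9360)(0.8433) + (0.3519)(0.5374)(-0.5878) = 0.6782, so φ₂ = 42.70°.
Δλ = atan2(sin θ sin δ cos φ₁, cos δ − sin φ₁ sin φ₂) = atan2(-0.1530, 0.2085) = -36.272°.
λ₂ = -11.763° − 36.272° = -48.04°.

42.70°, -48.04°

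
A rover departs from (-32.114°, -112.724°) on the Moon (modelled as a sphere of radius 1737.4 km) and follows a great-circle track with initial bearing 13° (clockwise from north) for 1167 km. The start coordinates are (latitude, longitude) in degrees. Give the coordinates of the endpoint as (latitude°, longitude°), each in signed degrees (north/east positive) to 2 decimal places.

Angular distance δ = d/R = 1167/1737.4 = 0.67169 rad; initial bearing θ = 0.2269 rad.
sin φ₂ = sin φ₁ cos δ + cos φ₁ sin δ cos θ = (-0.5316)(0.7828) + (0.8470)(0.6223)(0.9744) = 0.0975, so φ₂ = 5.59°.
Δλ = atan2(sin θ sin δ cos φ₁, cos δ − sin φ₁ sin φ₂) = atan2(0.1186, 0.8346) = 8.086°.
λ₂ = -112.724° + 8.086° = -104.64°.

5.59°, -104.64°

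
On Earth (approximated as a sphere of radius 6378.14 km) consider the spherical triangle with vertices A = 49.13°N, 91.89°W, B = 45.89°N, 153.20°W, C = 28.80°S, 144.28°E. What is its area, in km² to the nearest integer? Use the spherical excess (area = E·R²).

10005628 km²

Side lengths (central angles): a = 1.6353, b = 2.3234, c = 0.7050 rad; semiperimeter s = 2.3318.
By l'Huilier's theorem, tan(E/4) = √[tan(s/2) tan((s−a)/2) tan((s−b)/2) tan((s−c)/2)], giving spherical excess E = 0.2460 rad.
Area = E·R² = 0.2460 × (6378.14)² ≈ 10005628 km².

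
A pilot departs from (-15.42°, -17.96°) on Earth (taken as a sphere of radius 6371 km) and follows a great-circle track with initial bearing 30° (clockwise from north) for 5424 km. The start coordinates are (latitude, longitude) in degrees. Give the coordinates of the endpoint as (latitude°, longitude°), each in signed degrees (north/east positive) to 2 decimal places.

26.92°, 6.99°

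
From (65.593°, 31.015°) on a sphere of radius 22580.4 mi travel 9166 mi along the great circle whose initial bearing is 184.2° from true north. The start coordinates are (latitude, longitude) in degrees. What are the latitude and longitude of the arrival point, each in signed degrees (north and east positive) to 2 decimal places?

42.37°, 28.77°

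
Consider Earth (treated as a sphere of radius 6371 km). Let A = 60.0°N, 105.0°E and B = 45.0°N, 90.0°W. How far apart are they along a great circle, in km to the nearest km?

8260 km

With latitudes φ₁ = 60.000°, φ₂ = 45.000° and longitude difference Δλ = 165.000°:
cos c = sin φ₁ sin φ₂ + cos φ₁ cos φ₂ cos Δλ = (0.8660)(0.7071) + (0.5000)(0.7071)(-0.9659) = 0.27087,
so c = arccos(0.27087) = 1.29650 rad.
Distance = R·c = 6371 × 1.2965 ≈ 8260 km.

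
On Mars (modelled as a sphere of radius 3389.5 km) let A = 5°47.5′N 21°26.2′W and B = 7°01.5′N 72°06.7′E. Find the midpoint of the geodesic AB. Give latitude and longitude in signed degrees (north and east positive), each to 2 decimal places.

9.31°, 25.26°

Central angle δ = 1.6196 rad. Interpolating on the sphere with fraction f = 0.5:
P = [sin((1−f)δ)·A + sin(fδ)·B] / sin δ = 0.7250·A + 0.7250·B in Cartesian coordinates,
giving P = (0.8924, 0.4212, 0.1618), i.e. latitude 9.31°, longitude 25.26°.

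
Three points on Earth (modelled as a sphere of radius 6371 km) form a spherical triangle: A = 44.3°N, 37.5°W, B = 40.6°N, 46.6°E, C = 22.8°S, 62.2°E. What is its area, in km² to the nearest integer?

25381241 km²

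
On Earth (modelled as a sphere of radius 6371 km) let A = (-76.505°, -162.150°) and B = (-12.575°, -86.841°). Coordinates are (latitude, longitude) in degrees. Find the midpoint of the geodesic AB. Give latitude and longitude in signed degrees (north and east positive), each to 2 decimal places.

-48.32°, -99.14°

The central angle between A and B is δ = 1.2980 rad.
With f = 0.5, the slerp weights are sin((1−f)δ)/sin δ = 0.6276 and sin(fδ)/sin δ = 0.6276.
Weighted sum of the unit vectors: (0.6276)·(-0.2221,-0.0715,-0.9724) + (0.6276)·(0.0538,-0.9745,-0.2177) = (-0.1056, -0.6565, -0.7469).
Converting back: φ = atan2(z, √(x²+y²)) = -48.32°, λ = atan2(y, x) = -99.14°.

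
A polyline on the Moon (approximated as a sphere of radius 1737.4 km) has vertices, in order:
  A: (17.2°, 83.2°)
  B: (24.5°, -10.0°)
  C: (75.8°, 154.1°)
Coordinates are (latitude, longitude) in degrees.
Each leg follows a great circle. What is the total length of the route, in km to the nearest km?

5002 km

Leg A→B: central angle 1.4966 rad, distance 2600.2 km.
Leg B→C: central angle 1.3823 rad, distance 2401.7 km.
Total: 2600.2 + 2401.7 ≈ 5002 km.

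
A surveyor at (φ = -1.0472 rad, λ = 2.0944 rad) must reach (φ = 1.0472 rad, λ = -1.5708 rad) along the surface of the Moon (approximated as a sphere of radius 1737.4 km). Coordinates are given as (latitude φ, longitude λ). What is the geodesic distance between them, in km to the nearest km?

With latitudes φ₁ = -60.000°, φ₂ = 60.000° and longitude difference Δλ = 150.000°:
cos c = sin φ₁ sin φ₂ + cos φ₁ cos φ₂ cos Δλ = (-0.8660)(0.8660) + (0.5000)(0.5000)(-0.8660) = -0.96651,
so c = arccos(-0.96651) = 2.88204 rad.
Distance = R·c = 1737.4 × 2.8820 ≈ 5007 km.

5007 km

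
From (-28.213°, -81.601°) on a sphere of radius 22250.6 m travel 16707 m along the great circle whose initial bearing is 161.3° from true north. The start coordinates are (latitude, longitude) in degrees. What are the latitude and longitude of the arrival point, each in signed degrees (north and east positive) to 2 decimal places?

-66.22°, -48.75°

Angular distance δ = d/R = 16707/22250.6 = 0.75086 rad; initial bearing θ = 2.8152 rad.
sin φ₂ = sin φ₁ cos δ + cos φ₁ sin δ cos θ = (-0.4728)(0.7311) + (0.8812)(0.6823)(-0.9472) = -0.9151, so φ₂ = -66.22°.
Δλ = atan2(sin θ sin δ cos φ₁, cos δ − sin φ₁ sin φ₂) = atan2(0.1928, 0.2985) = 32.853°.
λ₂ = -81.601° + 32.853° = -48.75°.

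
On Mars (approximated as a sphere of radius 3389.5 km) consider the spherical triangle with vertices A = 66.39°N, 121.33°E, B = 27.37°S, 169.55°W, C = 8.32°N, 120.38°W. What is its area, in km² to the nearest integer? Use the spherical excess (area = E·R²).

Side lengths (central angles): a = 1.0379, b = 1.6261, c = 1.8697 rad; semiperimeter s = 2.2669.
By l'Huilier's theorem, tan(E/4) = √[tan(s/2) tan((s−a)/2) tan((s−b)/2) tan((s−c)/2)], giving spherical excess E = 1.2295 rad.
Area = E·R² = 1.2295 × (3389.5)² ≈ 14125111 km².

14125111 km²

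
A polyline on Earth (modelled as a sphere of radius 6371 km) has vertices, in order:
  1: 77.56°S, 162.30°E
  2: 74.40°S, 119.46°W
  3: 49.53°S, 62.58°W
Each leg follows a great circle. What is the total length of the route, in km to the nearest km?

5766 km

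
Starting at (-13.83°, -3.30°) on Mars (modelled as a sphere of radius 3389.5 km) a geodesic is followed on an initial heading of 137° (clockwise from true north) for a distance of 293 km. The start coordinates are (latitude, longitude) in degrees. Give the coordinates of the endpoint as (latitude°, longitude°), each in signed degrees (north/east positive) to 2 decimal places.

Angular distance δ = d/R = 293/3389.5 = 0.08644 rad; initial bearing θ = 2.3911 rad.
sin φ₂ = sin φ₁ cos δ + cos φ₁ sin δ cos θ = (-0.2390)(0.9963) + (0.9710)(0.0863)(-0.7314) = -0.2995, so φ₂ = -17.43°.
Δλ = atan2(sin θ sin δ cos φ₁, cos δ − sin φ₁ sin φ₂) = atan2(0.0572, 0.9247) = 3.538°.
λ₂ = -3.300° + 3.538° = 0.24°.

-17.43°, 0.24°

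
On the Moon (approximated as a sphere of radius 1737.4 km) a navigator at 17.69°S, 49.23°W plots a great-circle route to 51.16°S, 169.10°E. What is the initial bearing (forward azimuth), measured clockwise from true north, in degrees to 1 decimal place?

203.6°

With φ₁ = -0.3087, φ₂ = -0.8929, Δλ = -2.4726 rad, the forward-azimuth formula gives
θ = atan2( sin Δλ cos φ₂ , cos φ₁ sin φ₂ − sin φ₁ cos φ₂ cos Δλ ) = atan2(-0.3890, -0.8916) = -156.43°.
Adding 360° brings this into [0°, 360°): 203.6°.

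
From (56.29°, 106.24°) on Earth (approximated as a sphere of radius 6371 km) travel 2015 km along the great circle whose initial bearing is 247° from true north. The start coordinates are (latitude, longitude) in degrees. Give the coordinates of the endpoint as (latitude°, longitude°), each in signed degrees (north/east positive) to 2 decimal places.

Angular distance δ = d/R = 2015/6371 = 0.31628 rad; initial bearing θ = 4.3110 rad.
sin φ₂ = sin φ₁ cos δ + cos φ₁ sin δ cos θ = (0.8319)(0.9504) + (0.5550)(0.3110)(-0.3907) = 0.7231, so φ₂ = 46.32°.
Δλ = atan2(sin θ sin δ cos φ₁, cos δ − sin φ₁ sin φ₂) = atan2(-0.1589, 0.3488) = -24.489°.
λ₂ = 106.240° − 24.489° = 81.75°.

46.32°, 81.75°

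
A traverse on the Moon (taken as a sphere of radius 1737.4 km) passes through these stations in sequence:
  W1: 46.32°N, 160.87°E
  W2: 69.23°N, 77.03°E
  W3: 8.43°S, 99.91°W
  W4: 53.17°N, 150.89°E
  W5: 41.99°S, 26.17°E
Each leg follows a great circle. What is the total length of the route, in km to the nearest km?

12580 km

Leg W1→W2: central angle 0.7919 rad, distance 1375.9 km.
Leg W2→W3: central angle 2.0799 rad, distance 3613.5 km.
Leg W3→W4: central angle 1.8885 rad, distance 3281.0 km.
Leg W4→W5: central angle 2.4804 rad, distance 4309.4 km.
Total: 1375.9 + 3613.5 + 3281.0 + 4309.4 ≈ 12580 km.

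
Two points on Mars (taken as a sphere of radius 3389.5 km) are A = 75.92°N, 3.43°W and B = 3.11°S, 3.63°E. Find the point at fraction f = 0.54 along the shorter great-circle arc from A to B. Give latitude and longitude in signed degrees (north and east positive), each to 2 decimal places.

33.27°, 2.39°

Central angle δ = 1.3812 rad. Interpolating on the sphere with fraction f = 0.54:
P = [sin((1−f)δ)·A + sin(fδ)·B] / sin δ = 0.6043·A + 0.6910·B in Cartesian coordinates,
giving P = (0.8353, 0.0349, 0.5486), i.e. latitude 33.27°, longitude 2.39°.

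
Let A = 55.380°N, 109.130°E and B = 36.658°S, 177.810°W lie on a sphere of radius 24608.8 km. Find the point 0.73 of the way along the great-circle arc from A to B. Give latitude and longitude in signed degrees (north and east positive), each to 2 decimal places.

Central angle δ = 1.9375 rad. Interpolating on the sphere with fraction f = 0.73:
P = [sin((1−f)δ)·A + sin(fδ)·B] / sin δ = 0.5352·A + 1.0581·B in Cartesian coordinates,
giving P = (-0.9479, 0.2548, -0.1913), i.e. latitude -11.03°, longitude 164.95°.

-11.03°, 164.95°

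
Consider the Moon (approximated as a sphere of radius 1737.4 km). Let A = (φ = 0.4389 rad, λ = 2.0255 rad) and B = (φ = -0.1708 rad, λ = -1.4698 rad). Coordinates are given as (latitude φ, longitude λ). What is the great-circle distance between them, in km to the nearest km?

4711 km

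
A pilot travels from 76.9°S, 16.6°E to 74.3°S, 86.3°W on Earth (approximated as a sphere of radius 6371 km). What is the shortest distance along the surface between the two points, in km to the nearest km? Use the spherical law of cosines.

2501 km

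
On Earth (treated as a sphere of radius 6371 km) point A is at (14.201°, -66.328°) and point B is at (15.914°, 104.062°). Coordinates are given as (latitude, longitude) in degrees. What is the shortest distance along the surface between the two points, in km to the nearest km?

16504 km

In radians: φ₁ = 0.2479, φ₂ = 0.2778, Δλ = 170.390° = 2.9739 rad.
cos c = sin φ₁ sin φ₂ + cos φ₁ cos φ₂ cos Δλ = (0.2453)(0.2742) + (0.9694)(0.9617)(-0.9860) = -0.85194,
so c = arccos(-0.85194) = 2.59047 rad.
Distance = R·c = 6371 × 2.5905 ≈ 16504 km.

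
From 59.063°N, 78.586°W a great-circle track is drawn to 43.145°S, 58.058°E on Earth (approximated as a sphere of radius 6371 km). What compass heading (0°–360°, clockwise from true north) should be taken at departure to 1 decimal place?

With φ₁ = 1.0308, φ₂ = -0.7530, Δλ = 2.3849 rad, the forward-azimuth formula gives
θ = atan2( sin Δλ cos φ₂ , cos φ₁ sin φ₂ − sin φ₁ cos φ₂ cos Δλ ) = atan2(0.5009, 0.1035) = 78.33°.
So the initial bearing is 78.3°.

78.3°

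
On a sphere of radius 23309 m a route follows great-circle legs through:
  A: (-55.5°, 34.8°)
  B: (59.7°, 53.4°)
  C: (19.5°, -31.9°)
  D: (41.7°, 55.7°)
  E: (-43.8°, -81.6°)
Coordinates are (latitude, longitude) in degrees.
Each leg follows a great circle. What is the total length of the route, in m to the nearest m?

167368 m

Leg A→B: central angle 2.0272 rad, distance 47251.6 m.
Leg B→C: central angle 1.2375 rad, distance 28844.5 m.
Leg C→D: central angle 1.3165 rad, distance 30687.1 m.
Leg D→E: central angle 2.5992 rad, distance 60584.7 m.
Total: 47251.6 + 28844.5 + 30687.1 + 60584.7 ≈ 167368 m.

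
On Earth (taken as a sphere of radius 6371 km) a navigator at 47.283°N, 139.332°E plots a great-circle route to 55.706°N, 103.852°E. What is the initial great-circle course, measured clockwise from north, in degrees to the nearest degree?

Δλ = -35.480° = -0.6192 rad.
y = sin Δλ · cos φ₂ = (-0.5804)(0.5634) = -0.3270
x = cos φ₁ sin φ₂ − sin φ₁ cos φ₂ cos Δλ = (0.6784)(0.8262) − (0.7347)(0.5634)(0.8143) = 0.2233
θ = atan2(y, x) = -55.67°; adding 360° gives 304°.

304°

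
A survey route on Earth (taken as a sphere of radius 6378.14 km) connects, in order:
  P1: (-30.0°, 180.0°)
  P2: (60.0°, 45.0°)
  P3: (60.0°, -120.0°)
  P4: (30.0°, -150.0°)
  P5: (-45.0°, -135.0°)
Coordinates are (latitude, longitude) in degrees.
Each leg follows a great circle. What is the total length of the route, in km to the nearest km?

34446 km

Leg P1→P2: central angle 2.4027 rad, distance 15324.6 km.
Leg P2→P3: central angle 1.0373 rad, distance 6616.3 km.
Leg P3→P4: central angle 0.6300 rad, distance 4018.4 km.
Leg P4→P5: central angle 1.3305 rad, distance 8486.4 km.
Total: 15324.6 + 6616.3 + 4018.4 + 8486.4 ≈ 34446 km.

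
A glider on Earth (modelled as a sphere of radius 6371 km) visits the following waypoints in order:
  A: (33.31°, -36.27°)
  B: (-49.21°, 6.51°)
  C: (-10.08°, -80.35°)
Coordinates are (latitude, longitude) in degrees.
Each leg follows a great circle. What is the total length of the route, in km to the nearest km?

Leg A→B: central angle 1.5859 rad, distance 10103.5 km.
Leg B→C: central angle 1.4023 rad, distance 8933.8 km.
Total: 10103.5 + 8933.8 ≈ 19037 km.

19037 km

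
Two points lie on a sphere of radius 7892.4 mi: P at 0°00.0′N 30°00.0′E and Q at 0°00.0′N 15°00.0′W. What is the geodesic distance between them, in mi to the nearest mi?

Let φ₁ = 0.0000 rad, φ₂ = 0.0000 rad, and Δλ = -0.7854 rad.
Haversine: a = sin²(Δφ/2) + cos φ₁ cos φ₂ sin²(Δλ/2) = 0.0000 + (1.0000)(1.0000)(0.1464) = 0.14645.
Central angle c = 2·arcsin(√a) = 0.78540 rad.
Distance = R·c = 7892.4 × 0.7854 ≈ 6199 mi.

6199 mi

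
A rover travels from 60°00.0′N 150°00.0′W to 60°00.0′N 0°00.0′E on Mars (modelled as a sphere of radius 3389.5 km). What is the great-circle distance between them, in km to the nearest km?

Let φ₁ = 1.0472 rad, φ₂ = 1.0472 rad, and Δλ = 2.6180 rad.
cos c = sin φ₁ sin φ₂ + cos φ₁ cos φ₂ cos Δλ = (0.8660)(0.8660) + (0.5000)(0.5000)(-0.8660) = 0.53349,
so c = arccos(0.53349) = 1.00807 rad.
Distance = R·c = 3389.5 × 1.0081 ≈ 3417 km.

3417 km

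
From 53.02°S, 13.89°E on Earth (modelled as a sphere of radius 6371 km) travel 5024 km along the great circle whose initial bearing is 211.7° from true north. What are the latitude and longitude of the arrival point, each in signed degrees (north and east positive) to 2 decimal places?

Angular distance δ = d/R = 5024/6371 = 0.78857 rad; initial bearing θ = 3.6949 rad.
sin φ₂ = sin φ₁ cos δ + cos φ₁ sin δ cos θ = (-0.7988)(0.7049) + (0.6015)(0.7093)(-0.8508) = -0.9261, so φ₂ = -67.84°.
Δλ = atan2(sin θ sin δ cos φ₁, cos δ − sin φ₁ sin φ₂) = atan2(-0.2242, -0.0350) = -98.863°.
λ₂ = 13.890° − 98.863° = -84.97°.

-67.84°, -84.97°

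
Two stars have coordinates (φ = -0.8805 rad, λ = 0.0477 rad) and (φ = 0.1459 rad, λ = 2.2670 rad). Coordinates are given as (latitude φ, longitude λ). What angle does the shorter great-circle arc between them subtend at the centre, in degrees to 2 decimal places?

With latitudes φ₁ = -50.449°, φ₂ = 8.359° and longitude difference Δλ = 127.157°:
Haversine: a = sin²(Δφ/2) + cos φ₁ cos φ₂ sin²(Δλ/2) = 0.2410 + (0.6368)(0.9894)(0.8020) = 0.74631.
Central angle c = 2·arcsin(√a) = 2.08589 rad.
So the angular separation is 119.51°.

119.51°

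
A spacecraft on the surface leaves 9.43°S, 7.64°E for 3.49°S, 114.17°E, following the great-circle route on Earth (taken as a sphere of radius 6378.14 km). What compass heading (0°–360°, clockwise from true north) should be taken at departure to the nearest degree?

With φ₁ = -0.1646, φ₂ = -0.0609, Δλ = 1.8593 rad, the forward-azimuth formula gives
θ = atan2( sin Δλ cos φ₂ , cos φ₁ sin φ₂ − sin φ₁ cos φ₂ cos Δλ ) = atan2(0.9569, -0.1066) = 96.36°.
So the initial bearing is 96°.

96°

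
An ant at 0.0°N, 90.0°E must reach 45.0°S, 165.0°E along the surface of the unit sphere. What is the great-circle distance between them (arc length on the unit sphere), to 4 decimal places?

With latitudes φ₁ = 0.000°, φ₂ = -45.000° and longitude difference Δλ = 75.000°:
cos c = sin φ₁ sin φ₂ + cos φ₁ cos φ₂ cos Δλ = (0.0000)(-0.7071) + (1.0000)(0.7071)(0.2588) = 0.18301,
so c = arccos(0.18301) = 1.38675 rad.
On the unit sphere the arc length equals the central angle: 1.3867.

1.3867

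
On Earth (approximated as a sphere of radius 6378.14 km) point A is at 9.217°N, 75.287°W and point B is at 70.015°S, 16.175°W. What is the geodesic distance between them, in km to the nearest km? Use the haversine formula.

Let φ₁ = 0.1609 rad, φ₂ = -1.2220 rad, and Δλ = 1.0317 rad.
Haversine: a = sin²(Δφ/2) + cos φ₁ cos φ₂ sin²(Δλ/2) = 0.4066 + (0.9871)(0.3418)(0.2433) = 0.48867.
Central angle c = 2·arcsin(√a) = 1.54813 rad.
Distance = R·c = 6378.14 × 1.5481 ≈ 9874 km.

9874 km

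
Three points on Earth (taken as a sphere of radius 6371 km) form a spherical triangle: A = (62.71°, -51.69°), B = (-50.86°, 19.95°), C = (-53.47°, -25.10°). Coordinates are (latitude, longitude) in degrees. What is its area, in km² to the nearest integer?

33753922 km²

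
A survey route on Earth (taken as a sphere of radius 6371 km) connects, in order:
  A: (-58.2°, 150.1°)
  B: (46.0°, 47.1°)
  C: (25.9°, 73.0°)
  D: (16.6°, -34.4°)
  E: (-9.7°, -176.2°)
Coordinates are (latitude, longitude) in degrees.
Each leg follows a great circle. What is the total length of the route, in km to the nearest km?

Leg A→B: central angle 2.3374 rad, distance 14891.7 km.
Leg B→C: central angle 0.5026 rad, distance 3202.1 km.
Leg C→D: central angle 1.7042 rad, distance 10857.4 km.
Leg D→E: central angle 2.4824 rad, distance 15815.2 km.
Total: 14891.7 + 3202.1 + 10857.4 + 15815.2 ≈ 44766 km.

44766 km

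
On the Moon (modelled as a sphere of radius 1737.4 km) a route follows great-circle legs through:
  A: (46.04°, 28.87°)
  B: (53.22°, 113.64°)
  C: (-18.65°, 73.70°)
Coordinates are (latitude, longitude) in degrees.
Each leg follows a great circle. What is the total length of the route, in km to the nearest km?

3996 km

Leg A→B: central angle 0.9091 rad, distance 1579.5 km.
Leg B→C: central angle 1.3910 rad, distance 2416.7 km.
Total: 1579.5 + 2416.7 ≈ 3996 km.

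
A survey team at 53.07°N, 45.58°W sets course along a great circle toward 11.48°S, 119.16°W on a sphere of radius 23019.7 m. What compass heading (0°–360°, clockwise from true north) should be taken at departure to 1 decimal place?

250.1°

With φ₁ = 0.9262, φ₂ = -0.2004, Δλ = -1.2842 rad, the forward-azimuth formula gives
θ = atan2( sin Δλ cos φ₂ , cos φ₁ sin φ₂ − sin φ₁ cos φ₂ cos Δλ ) = atan2(-0.9400, -0.3410) = -109.94°.
Adding 360° brings this into [0°, 360°): 250.1°.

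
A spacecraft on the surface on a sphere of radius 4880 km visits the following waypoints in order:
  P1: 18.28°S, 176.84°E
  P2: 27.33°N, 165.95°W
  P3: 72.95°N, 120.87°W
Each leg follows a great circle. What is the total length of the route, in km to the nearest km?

Leg P1→P2: central angle 0.8476 rad, distance 4136.4 km.
Leg P2→P3: central angle 0.8984 rad, distance 4384.2 km.
Total: 4136.4 + 4384.2 ≈ 8521 km.

8521 km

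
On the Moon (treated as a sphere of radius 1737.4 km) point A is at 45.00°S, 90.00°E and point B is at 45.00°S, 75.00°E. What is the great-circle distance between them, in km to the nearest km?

In radians: φ₁ = -0.7854, φ₂ = -0.7854, Δλ = -15.000° = -0.2618 rad.
cos c = sin φ₁ sin φ₂ + cos φ₁ cos φ₂ cos Δλ = (-0.7071)(-0.7071) + (0.7071)(0.7071)(0.9659) = 0.98296,
so c = arccos(0.98296) = 0.18485 rad.
Distance = R·c = 1737.4 × 0.1849 ≈ 321 km.

321 km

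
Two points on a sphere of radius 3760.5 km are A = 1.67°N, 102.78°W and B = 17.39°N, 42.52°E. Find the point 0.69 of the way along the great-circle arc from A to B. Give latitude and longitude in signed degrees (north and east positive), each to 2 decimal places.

30.10°, -3.48°

Central angle δ = 2.4583 rad. Interpolating on the sphere with fraction f = 0.69:
P = [sin((1−f)δ)·A + sin(fδ)·B] / sin δ = 1.0936·A + 1.5715·B in Cartesian coordinates,
giving P = (0.8635, -0.0525, 0.5016), i.e. latitude 30.10°, longitude -3.48°.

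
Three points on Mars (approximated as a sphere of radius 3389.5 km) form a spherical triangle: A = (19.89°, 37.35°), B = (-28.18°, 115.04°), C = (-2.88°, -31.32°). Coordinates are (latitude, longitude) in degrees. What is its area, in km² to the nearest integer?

Side lengths (central angles): a = 2.3592, b = 1.2403, c = 1.5547 rad; semiperimeter s = 2.5771.
By l'Huilier's theorem, tan(E/4) = √[tan(s/2) tan((s−a)/2) tan((s−b)/2) tan((s−c)/2)], giving spherical excess E = 1.5522 rad.
Area = E·R² = 1.5522 × (3389.5)² ≈ 17832837 km².

17832837 km²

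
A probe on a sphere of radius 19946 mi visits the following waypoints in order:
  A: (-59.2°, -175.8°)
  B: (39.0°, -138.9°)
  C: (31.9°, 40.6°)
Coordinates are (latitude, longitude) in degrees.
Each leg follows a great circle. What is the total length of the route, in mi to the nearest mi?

73783 mi

Leg A→B: central angle 1.7950 rad, distance 35803.3 mi.
Leg B→C: central angle 1.9041 rad, distance 37979.7 mi.
Total: 35803.3 + 37979.7 ≈ 73783 mi.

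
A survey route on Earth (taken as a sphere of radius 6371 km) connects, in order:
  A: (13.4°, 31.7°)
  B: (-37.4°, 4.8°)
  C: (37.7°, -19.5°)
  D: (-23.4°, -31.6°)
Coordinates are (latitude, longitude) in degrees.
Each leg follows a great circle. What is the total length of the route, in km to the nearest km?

21936 km

Leg A→B: central angle 0.9903 rad, distance 6309.4 km.
Leg B→C: central angle 1.3680 rad, distance 8715.3 km.
Leg C→D: central angle 1.0847 rad, distance 6910.8 km.
Total: 6309.4 + 8715.3 + 6910.8 ≈ 21936 km.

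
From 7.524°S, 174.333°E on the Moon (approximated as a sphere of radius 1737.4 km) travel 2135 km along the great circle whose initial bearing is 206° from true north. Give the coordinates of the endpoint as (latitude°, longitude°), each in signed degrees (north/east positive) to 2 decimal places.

Angular distance δ = d/R = 2135/1737.4 = 1.22885 rad; initial bearing θ = 3.5954 rad.
sin φ₂ = sin φ₁ cos δ + cos φ₁ sin δ cos θ = (-0.1309)(0.3353) + (0.9914)(0.9421)(-0.8988) = -0.8834, so φ₂ = -62.05°.
Δλ = atan2(sin θ sin δ cos φ₁, cos δ − sin φ₁ sin φ₂) = atan2(-0.4094, 0.2197) = -61.787°.
λ₂ = 174.333° − 61.787° = 112.55°.

-62.05°, 112.55°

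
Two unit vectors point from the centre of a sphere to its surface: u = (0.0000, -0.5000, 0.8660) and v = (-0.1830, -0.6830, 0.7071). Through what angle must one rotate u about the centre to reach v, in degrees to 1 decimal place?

17.5°

u·v = 0.9538; |u| = 1.0000, |v| = 1.0000.
cos θ = (u·v)/(|u||v|) = 0.9539, so θ = 17.5°.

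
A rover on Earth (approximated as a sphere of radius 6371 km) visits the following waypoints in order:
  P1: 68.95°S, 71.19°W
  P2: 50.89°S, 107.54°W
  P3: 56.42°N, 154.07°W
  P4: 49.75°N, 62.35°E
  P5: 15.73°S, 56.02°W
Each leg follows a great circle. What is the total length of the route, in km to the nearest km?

36551 km

Leg P1→P2: central angle 0.4355 rad, distance 2774.8 km.
Leg P2→P3: central angle 1.9893 rad, distance 12673.9 km.
Leg P3→P4: central angle 1.2151 rad, distance 7741.1 km.
Leg P4→P5: central angle 2.0972 rad, distance 13361.3 km.
Total: 2774.8 + 12673.9 + 7741.1 + 13361.3 ≈ 36551 km.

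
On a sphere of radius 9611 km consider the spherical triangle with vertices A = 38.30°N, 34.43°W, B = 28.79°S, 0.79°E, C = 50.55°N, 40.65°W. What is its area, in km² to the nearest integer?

Side lengths (central angles): a = 1.5252, b = 0.2272, c = 1.3043 rad; semiperimeter s = 1.5284.
By l'Huilier's theorem, tan(E/4) = √[tan(s/2) tan((s−a)/2) tan((s−b)/2) tan((s−c)/2)], giving spherical excess E = 0.0454 rad.
Area = E·R² = 0.0454 × (9611)² ≈ 4194140 km².

4194140 km²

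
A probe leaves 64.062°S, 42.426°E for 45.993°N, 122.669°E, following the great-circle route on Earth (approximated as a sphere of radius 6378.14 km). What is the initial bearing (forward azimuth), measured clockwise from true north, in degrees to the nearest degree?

With φ₁ = -1.1181, φ₂ = 0.8027, Δλ = 1.4005 rad, the forward-azimuth formula gives
θ = atan2( sin Δλ cos φ₂ , cos φ₁ sin φ₂ − sin φ₁ cos φ₂ cos Δλ ) = atan2(0.6847, 0.4205) = 58.45°.
So the initial bearing is 58°.

58°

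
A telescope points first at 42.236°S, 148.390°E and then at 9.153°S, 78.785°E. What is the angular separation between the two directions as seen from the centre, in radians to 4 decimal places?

In radians: φ₁ = -0.7372, φ₂ = -0.1597, Δλ = -69.605° = -1.2148 rad.
cos c = sin φ₁ sin φ₂ + cos φ₁ cos φ₂ cos Δλ = (-0.6722)(-0.1591) + (0.7404)(0.9873)(0.3485) = 0.36166,
so c = arccos(0.36166) = 1.20075 rad.
So the angular separation is 1.2008 rad.

1.2008 rad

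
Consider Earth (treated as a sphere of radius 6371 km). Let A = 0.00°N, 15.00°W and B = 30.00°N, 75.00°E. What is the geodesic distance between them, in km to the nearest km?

10008 km

With latitudes φ₁ = 0.000°, φ₂ = 30.000° and longitude difference Δλ = 90.000°:
cos c = sin φ₁ sin φ₂ + cos φ₁ cos φ₂ cos Δλ = (0.0000)(0.5000) + (1.0000)(0.8660)(0.0000) = 0.00000,
so c = arccos(0.00000) = 1.57080 rad.
Distance = R·c = 6371 × 1.5708 ≈ 10008 km.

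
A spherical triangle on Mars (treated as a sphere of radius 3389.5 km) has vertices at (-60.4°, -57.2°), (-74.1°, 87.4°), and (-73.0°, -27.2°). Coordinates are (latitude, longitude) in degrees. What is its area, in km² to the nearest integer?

Side lengths (central angles): a = 0.4813, b = 0.2958, c = 0.7584 rad; semiperimeter s = 0.7678.
By l'Huilier's theorem, tan(E/4) = √[tan(s/2) tan((s−a)/2) tan((s−b)/2) tan((s−c)/2)], giving spherical excess E = 0.0324 rad.
Area = E·R² = 0.0324 × (3389.5)² ≈ 372134 km².

372134 km²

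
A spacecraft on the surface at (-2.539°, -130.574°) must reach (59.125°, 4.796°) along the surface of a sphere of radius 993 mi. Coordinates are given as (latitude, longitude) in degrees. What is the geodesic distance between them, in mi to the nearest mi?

1972 mi

Let φ₁ = -0.0443 rad, φ₂ = 1.0319 rad, and Δλ = 2.3627 rad.
cos c = sin φ₁ sin φ₂ + cos φ₁ cos φ₂ cos Δλ = (-0.0443)(0.8583) + (0.9990)(0.5132)(-0.7117) = -0.40286,
so c = arccos(-0.40286) = 1.98544 rad.
Distance = R·c = 993 × 1.9854 ≈ 1972 mi.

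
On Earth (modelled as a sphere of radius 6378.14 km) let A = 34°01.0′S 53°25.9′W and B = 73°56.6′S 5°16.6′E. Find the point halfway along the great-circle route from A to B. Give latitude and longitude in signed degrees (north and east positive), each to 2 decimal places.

-56.64°, -39.77°

Central angle δ = 0.8544 rad. Interpolating on the sphere with fraction f = 0.5:
P = [sin((1−f)δ)·A + sin(fδ)·B] / sin δ = 0.5494·A + 0.5494·B in Cartesian coordinates,
giving P = (0.4226, -0.3517, -0.8353), i.e. latitude -56.64°, longitude -39.77°.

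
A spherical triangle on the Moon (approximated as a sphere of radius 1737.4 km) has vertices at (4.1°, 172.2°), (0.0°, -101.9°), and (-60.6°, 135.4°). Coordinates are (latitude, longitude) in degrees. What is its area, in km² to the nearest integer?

Side lengths (central angles): a = 1.8392, b = 1.2347, c = 1.4994 rad; semiperimeter s = 2.2867.
By l'Huilier's theorem, tan(E/4) = √[tan(s/2) tan((s−a)/2) tan((s−b)/2) tan((s−c)/2)], giving spherical excess E = 1.3361 rad.
Area = E·R² = 1.3361 × (1737.4)² ≈ 4033025 km².

4033025 km²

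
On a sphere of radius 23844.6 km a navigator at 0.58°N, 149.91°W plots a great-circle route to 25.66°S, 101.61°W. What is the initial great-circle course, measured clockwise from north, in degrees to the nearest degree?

123°

With φ₁ = 0.0101, φ₂ = -0.4479, Δλ = 0.8430 rad, the forward-azimuth formula gives
θ = atan2( sin Δλ cos φ₂ , cos φ₁ sin φ₂ − sin φ₁ cos φ₂ cos Δλ ) = atan2(0.6730, -0.4391) = 123.12°.
So the initial bearing is 123°.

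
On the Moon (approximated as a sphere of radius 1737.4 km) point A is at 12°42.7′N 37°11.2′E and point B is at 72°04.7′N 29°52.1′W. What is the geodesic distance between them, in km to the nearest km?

2151 km

Let φ₁ = 0.2219 rad, φ₂ = 1.2580 rad, and Δλ = -1.1703 rad.
cos c = sin φ₁ sin φ₂ + cos φ₁ cos φ₂ cos Δλ = (0.2200)(0.9515) + (0.9755)(0.3077)(0.3898) = 0.32639,
so c = arccos(0.32639) = 1.23831 rad.
Distance = R·c = 1737.4 × 1.2383 ≈ 2151 km.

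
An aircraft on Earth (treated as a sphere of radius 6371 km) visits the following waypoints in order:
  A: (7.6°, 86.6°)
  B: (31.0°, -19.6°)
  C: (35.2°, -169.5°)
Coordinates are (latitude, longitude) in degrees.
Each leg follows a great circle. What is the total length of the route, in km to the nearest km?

Leg A→B: central angle 1.7405 rad, distance 11088.9 km.
Leg B→C: central angle 1.8850 rad, distance 12009.6 km.
Total: 11088.9 + 12009.6 ≈ 23099 km.

23099 km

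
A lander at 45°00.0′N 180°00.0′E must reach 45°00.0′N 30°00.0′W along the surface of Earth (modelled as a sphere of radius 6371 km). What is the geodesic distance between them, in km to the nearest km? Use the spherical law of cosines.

With latitudes φ₁ = 45.000°, φ₂ = 45.000° and longitude difference Δλ = 150.000°:
cos c = sin φ₁ sin φ₂ + cos φ₁ cos φ₂ cos Δλ = (0.7071)(0.7071) + (0.7071)(0.7071)(-0.8660) = 0.06699,
so c = arccos(0.06699) = 1.50376 rad.
Distance = R·c = 6371 × 1.5038 ≈ 9580 km.

9580 km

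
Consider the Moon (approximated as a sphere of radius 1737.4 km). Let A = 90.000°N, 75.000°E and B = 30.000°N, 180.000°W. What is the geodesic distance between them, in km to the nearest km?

In radians: φ₁ = 1.5708, φ₂ = 0.5236, Δλ = 105.000° = 1.8326 rad.
cos c = sin φ₁ sin φ₂ + cos φ₁ cos φ₂ cos Δλ = (1.0000)(0.5000) + (0.0000)(0.8660)(-0.2588) = 0.50000,
so c = arccos(0.50000) = 1.04720 rad.
Distance = R·c = 1737.4 × 1.0472 ≈ 1819 km.

1819 km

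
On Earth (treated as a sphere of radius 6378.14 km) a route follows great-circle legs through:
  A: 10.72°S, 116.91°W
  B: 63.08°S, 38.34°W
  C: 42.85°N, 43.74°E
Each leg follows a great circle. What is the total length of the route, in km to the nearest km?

22196 km

Leg A→B: central angle 1.3140 rad, distance 8380.7 km.
Leg B→C: central angle 2.1660 rad, distance 13814.9 km.
Total: 8380.7 + 13814.9 ≈ 22196 km.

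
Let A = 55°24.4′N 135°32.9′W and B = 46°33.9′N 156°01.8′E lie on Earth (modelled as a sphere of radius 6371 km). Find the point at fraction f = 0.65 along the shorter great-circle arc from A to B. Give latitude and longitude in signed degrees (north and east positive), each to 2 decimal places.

54.13°, 176.02°

The central angle between A and B is δ = 0.7357 rad.
With f = 0.65, the slerp weights are sin((1−f)δ)/sin δ = 0.3795 and sin(fδ)/sin δ = 0.6857.
Weighted sum of the unit vectors: (0.3795)·(-0.4053,-0.3976,0.8232) + (0.6857)·(-0.6282,0.2793,0.7262) = (-0.5846, 0.0407, 0.8103).
Converting back: φ = atan2(z, √(x²+y²)) = 54.13°, λ = atan2(y, x) = 176.02°.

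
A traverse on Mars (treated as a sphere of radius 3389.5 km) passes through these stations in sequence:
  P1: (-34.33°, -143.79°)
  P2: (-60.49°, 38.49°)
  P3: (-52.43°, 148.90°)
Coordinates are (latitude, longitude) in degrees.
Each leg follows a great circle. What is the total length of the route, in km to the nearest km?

Leg P1→P2: central angle 1.4863 rad, distance 5038.0 km.
Leg P2→P3: central angle 0.9459 rad, distance 3206.0 km.
Total: 5038.0 + 3206.0 ≈ 8244 km.

8244 km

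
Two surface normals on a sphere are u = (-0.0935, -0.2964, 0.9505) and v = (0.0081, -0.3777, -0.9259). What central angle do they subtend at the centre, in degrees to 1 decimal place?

u·v = -0.7689; |u| = 1.0000, |v| = 1.0000.
cos θ = (u·v)/(|u||v|) = -0.7689, so θ = 140.3°.

140.3°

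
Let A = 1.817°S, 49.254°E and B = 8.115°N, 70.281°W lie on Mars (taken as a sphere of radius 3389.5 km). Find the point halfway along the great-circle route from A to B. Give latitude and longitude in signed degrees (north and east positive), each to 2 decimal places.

6.24°, -10.04°

Central angle δ = 2.0855 rad. Interpolating on the sphere with fraction f = 0.5:
P = [sin((1−f)δ)·A + sin(fδ)·B] / sin δ = 0.9923·A + 0.9923·B in Cartesian coordinates,
giving P = (0.9789, -0.1734, 0.1086), i.e. latitude 6.24°, longitude -10.04°.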